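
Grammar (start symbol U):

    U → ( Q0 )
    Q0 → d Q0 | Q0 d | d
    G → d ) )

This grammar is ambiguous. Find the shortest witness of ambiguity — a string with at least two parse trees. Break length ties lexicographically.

length 3: no string has ≥2 trees
length 4: ( d d ) has 2 parse trees

Two derivations of ( d d ):
  U ⇒ ( Q0 ) ⇒ ( d Q0 ) ⇒ ( d d )
  U ⇒ ( Q0 ) ⇒ ( Q0 d ) ⇒ ( d d )

( d d )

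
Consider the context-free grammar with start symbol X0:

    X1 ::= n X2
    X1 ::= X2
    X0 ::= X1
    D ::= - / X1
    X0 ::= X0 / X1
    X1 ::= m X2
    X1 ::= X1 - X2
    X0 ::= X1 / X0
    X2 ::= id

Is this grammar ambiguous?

Ambiguous

Witness: id / id

Derivation 1: X0 ⇒ X0 / X1 ⇒ X1 / X1 ⇒ X2 / X1 ⇒ id / X1 ⇒ id / X2 ⇒ id / id
Derivation 2: X0 ⇒ X1 / X0 ⇒ X2 / X0 ⇒ id / X0 ⇒ id / X1 ⇒ id / X2 ⇒ id / id

Two distinct leftmost derivations for the same string.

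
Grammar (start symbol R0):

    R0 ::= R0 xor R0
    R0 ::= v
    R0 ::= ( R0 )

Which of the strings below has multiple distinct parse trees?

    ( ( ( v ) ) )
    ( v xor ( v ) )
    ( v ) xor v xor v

( ( ( v ) ) ): 1 tree
( v xor ( v ) ): 1 tree
( v ) xor v xor v: 2 trees

( v ) xor v xor v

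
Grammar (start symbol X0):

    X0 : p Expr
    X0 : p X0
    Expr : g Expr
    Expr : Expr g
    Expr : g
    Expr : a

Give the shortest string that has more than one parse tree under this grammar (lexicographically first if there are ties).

p g g

length 2: no string has ≥2 trees
length 3: p g g has 2 parse trees

Two derivations of p g g:
  X0 ⇒ p Expr ⇒ p g Expr ⇒ p g g
  X0 ⇒ p Expr ⇒ p Expr g ⇒ p g g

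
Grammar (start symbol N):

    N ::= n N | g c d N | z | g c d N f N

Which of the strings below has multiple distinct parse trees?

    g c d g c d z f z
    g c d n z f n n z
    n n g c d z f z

g c d g c d z f z: 2 trees
g c d n z f n n z: 1 tree
n n g c d z f z: 1 tree

g c d g c d z f z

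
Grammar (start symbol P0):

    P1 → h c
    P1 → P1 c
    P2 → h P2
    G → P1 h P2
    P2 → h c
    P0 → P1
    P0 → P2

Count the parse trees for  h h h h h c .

Parse trees for h h h h h c:
  [P0 [P2 h [P2 h [P2 h [P2 h [P2 h c]]]]]]

1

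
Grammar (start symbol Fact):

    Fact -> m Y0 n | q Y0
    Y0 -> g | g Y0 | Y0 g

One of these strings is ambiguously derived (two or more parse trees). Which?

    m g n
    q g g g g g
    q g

q g g g g g

m g n: 1 tree
q g g g g g: 16 trees
q g: 1 tree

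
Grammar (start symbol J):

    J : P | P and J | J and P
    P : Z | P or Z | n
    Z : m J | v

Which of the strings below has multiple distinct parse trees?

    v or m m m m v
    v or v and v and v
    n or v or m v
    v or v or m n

v or v and v and v

v or m m m m v: 1 tree
v or v and v and v: 4 trees
n or v or m v: 1 tree
v or v or m n: 1 tree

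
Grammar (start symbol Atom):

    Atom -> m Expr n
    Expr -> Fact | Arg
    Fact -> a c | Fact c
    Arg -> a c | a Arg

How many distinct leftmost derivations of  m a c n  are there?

Parse trees for m a c n:
  [Atom m [Expr [Fact a c]] n]
  [Atom m [Expr [Arg a c]] n]

2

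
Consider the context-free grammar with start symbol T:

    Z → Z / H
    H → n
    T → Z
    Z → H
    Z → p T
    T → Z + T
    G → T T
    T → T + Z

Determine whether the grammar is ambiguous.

Ambiguous

Witness: n + n

Derivation 1: T ⇒ Z + T ⇒ H + T ⇒ n + T ⇒ n + Z ⇒ n + H ⇒ n + n
Derivation 2: T ⇒ T + Z ⇒ Z + Z ⇒ H + Z ⇒ n + Z ⇒ n + H ⇒ n + n

Two distinct leftmost derivations for the same string.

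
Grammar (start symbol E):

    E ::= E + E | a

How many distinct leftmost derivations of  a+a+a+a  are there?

5

Parse trees for a+a+a+a:
  [E [E a] + [E [E a] + [E [E a] + [E a]]]]
  [E [E a] + [E [E [E a] + [E a]] + [E a]]]
  [E [E [E a] + [E a]] + [E [E a] + [E a]]]
  [E [E [E a] + [E [E a] + [E a]]] + [E a]]
  [E [E [E [E a] + [E a]] + [E a]] + [E a]]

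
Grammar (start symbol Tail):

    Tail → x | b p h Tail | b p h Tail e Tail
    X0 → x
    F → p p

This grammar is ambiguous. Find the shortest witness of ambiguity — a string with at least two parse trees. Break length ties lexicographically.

b p h b p h x e x

length 1: no string has ≥2 trees
length 4: no string has ≥2 trees
length 6: no string has ≥2 trees
length 7: no string has ≥2 trees
length 9: b p h b p h x e x has 2 parse trees

Two derivations of b p h b p h x e x:
  Tail ⇒ b p h Tail ⇒ b p h b p h Tail e Tail ⇒ b p h b p h x e Tail ⇒ b p h b p h x e x
  Tail ⇒ b p h Tail e Tail ⇒ b p h b p h Tail e Tail ⇒ b p h b p h x e Tail ⇒ b p h b p h x e x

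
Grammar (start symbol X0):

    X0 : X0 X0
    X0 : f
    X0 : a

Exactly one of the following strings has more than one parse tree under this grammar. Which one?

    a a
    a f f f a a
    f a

a f f f a a

a a: 1 tree
a f f f a a: 42 trees
f a: 1 tree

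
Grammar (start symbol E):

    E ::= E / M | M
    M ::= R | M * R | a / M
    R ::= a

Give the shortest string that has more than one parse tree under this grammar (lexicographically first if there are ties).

a / a

length 1: no string has ≥2 trees
length 3: a / a has 2 parse trees

Two derivations of a / a:
  E ⇒ E / M ⇒ M / M ⇒ R / M ⇒ a / M ⇒ a / R ⇒ a / a
  E ⇒ M ⇒ a / M ⇒ a / R ⇒ a / a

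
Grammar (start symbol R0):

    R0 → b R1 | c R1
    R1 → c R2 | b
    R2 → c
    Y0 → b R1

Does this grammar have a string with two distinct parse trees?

Unambiguous

Only R0, R1, R2 are reachable from R0; ignoring the rest: The reachable rules are right-linear with at most one rule per (nonterminal, next-terminal) pair. Each input token forces the next rule, so parsing is deterministic.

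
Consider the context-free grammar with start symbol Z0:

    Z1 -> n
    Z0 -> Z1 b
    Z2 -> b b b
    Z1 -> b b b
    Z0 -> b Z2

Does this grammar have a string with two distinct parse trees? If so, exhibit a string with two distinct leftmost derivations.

Witness: b b b b

Derivation 1: Z0 ⇒ Z1 b ⇒ b b b b
Derivation 2: Z0 ⇒ b Z2 ⇒ b b b b

Two distinct leftmost derivations for the same string.

Ambiguous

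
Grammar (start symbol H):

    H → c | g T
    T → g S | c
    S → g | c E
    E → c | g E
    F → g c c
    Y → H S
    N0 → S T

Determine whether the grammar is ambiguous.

Unambiguous

Only H, T, S, E are reachable from H; ignoring the rest: Each reachable nonterminal has at most one production per leading terminal, and all productions are right-linear; the derivation is determined token-by-token.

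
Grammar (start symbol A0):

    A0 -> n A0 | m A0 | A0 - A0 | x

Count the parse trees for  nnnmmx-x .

Parse trees for nnnmmx-x:
  [A0 n [A0 n [A0 n [A0 m [A0 m [A0 [A0 x] - [A0 x]]]]]]]
  [A0 n [A0 n [A0 n [A0 m [A0 [A0 m [A0 x]] - [A0 x]]]]]]
  [A0 n [A0 n [A0 n [A0 [A0 m [A0 m [A0 x]]] - [A0 x]]]]]
  [A0 n [A0 n [A0 [A0 n [A0 m [A0 m [A0 x]]]] - [A0 x]]]]
  [A0 n [A0 [A0 n [A0 n [A0 m [A0 m [A0 x]]]]] - [A0 x]]]
  [A0 [A0 n [A0 n [A0 n [A0 m [A0 m [A0 x]]]]]] - [A0 x]]

6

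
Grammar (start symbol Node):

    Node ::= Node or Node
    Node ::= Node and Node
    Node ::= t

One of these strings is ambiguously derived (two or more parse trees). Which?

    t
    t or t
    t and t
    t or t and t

t or t and t

t: 1 tree
t or t: 1 tree
t and t: 1 tree
t or t and t: 2 trees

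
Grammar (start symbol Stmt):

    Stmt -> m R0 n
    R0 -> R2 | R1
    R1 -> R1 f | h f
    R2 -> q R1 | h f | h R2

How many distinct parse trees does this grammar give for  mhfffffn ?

1

Parse trees for mhfffffn:
  [Stmt m [R0 [R1 [R1 [R1 [R1 [R1 h f] f] f] f] f]] n]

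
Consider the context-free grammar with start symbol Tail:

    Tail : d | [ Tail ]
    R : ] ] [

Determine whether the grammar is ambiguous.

(R is unreachable from Tail, so its rules don't affect L(Tail).) Each string is a nest of matched brackets around a single atom. An opening bracket forces the recursive rule; an atom forces the base rule.

Unambiguous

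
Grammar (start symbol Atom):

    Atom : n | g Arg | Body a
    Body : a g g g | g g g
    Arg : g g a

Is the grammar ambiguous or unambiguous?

Ambiguous

Witness: g g g a

Derivation 1: Atom ⇒ g Arg ⇒ g g g a
Derivation 2: Atom ⇒ Body a ⇒ g g g a

Two distinct leftmost derivations for the same string.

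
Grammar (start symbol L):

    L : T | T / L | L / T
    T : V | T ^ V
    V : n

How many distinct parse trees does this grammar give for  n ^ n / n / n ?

Parse trees for n ^ n / n / n:
  [L [T [T [V n]] ^ [V n]] / [L [T [V n]] / [L [T [V n]]]]]
  [L [T [T [V n]] ^ [V n]] / [L [L [T [V n]]] / [T [V n]]]]
  [L [L [T [T [V n]] ^ [V n]] / [L [T [V n]]]] / [T [V n]]]
  [L [L [L [T [T [V n]] ^ [V n]]] / [T [V n]]] / [T [V n]]]

4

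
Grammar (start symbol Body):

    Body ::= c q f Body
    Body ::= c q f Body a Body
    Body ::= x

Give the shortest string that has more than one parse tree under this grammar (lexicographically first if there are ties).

length 1: no string has ≥2 trees
length 4: no string has ≥2 trees
length 6: no string has ≥2 trees
length 7: no string has ≥2 trees
length 9: c q f c q f x a x has 2 parse trees

Two derivations of c q f c q f x a x:
  Body ⇒ c q f Body ⇒ c q f c q f Body a Body ⇒ c q f c q f x a Body ⇒ c q f c q f x a x
  Body ⇒ c q f Body a Body ⇒ c q f c q f Body a Body ⇒ c q f c q f x a Body ⇒ c q f c q f x a x

c q f c q f x a x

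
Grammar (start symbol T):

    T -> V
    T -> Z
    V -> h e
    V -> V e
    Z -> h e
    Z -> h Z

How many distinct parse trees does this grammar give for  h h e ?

1

Parse trees for h h e:
  [T [Z h [Z h e]]]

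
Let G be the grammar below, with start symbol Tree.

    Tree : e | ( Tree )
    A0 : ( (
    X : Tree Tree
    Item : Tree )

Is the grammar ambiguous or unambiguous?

Only Tree is reachable from Tree; ignoring the rest: L(Tree) is { openⁿ atom closeⁿ : n ≥ 0 }. The bracket depth fixes n, and the derivation is forced at every step.

Unambiguous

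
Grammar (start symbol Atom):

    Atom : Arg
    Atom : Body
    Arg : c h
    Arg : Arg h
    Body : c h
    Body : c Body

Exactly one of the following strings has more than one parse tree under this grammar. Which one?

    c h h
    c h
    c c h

c h h: 1 tree
c h: 2 trees
c c h: 1 tree

c h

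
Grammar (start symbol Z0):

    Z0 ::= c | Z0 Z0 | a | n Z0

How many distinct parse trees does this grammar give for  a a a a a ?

14

Parse trees for a a a a a (showing first 6 of 14):
  [Z0 [Z0 a] [Z0 [Z0 a] [Z0 [Z0 a] [Z0 [Z0 a] [Z0 a]]]]]
  [Z0 [Z0 a] [Z0 [Z0 a] [Z0 [Z0 [Z0 a] [Z0 a]] [Z0 a]]]]
  [Z0 [Z0 a] [Z0 [Z0 [Z0 a] [Z0 a]] [Z0 [Z0 a] [Z0 a]]]]
  [Z0 [Z0 a] [Z0 [Z0 [Z0 a] [Z0 [Z0 a] [Z0 a]]] [Z0 a]]]
  [Z0 [Z0 a] [Z0 [Z0 [Z0 [Z0 a] [Z0 a]] [Z0 a]] [Z0 a]]]
  [Z0 [Z0 [Z0 a] [Z0 a]] [Z0 [Z0 a] [Z0 [Z0 a] [Z0 a]]]]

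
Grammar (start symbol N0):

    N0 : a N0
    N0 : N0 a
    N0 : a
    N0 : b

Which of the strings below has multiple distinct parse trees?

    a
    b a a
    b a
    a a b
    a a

a a

a: 1 tree
b a a: 1 tree
b a: 1 tree
a a b: 1 tree
a a: 2 trees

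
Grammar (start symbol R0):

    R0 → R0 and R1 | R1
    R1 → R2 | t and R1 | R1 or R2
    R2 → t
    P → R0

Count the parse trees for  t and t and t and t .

Parse trees for t and t and t and t:
  [R0 [R0 [R1 [R2 t]]] and [R1 t and [R1 t and [R1 [R2 t]]]]]
  [R0 [R0 [R0 [R1 [R2 t]]] and [R1 [R2 t]]] and [R1 t and [R1 [R2 t]]]]
  [R0 [R0 [R1 t and [R1 [R2 t]]]] and [R1 t and [R1 [R2 t]]]]
  [R0 [R0 [R0 [R1 [R2 t]]] and [R1 t and [R1 [R2 t]]]] and [R1 [R2 t]]]
  [R0 [R0 [R0 [R0 [R1 [R2 t]]] and [R1 [R2 t]]] and [R1 [R2 t]]] and [R1 [R2 t]]]
  [R0 [R0 [R0 [R1 t and [R1 [R2 t]]]] and [R1 [R2 t]]] and [R1 [R2 t]]]
  [R0 [R0 [R1 t and [R1 t and [R1 [R2 t]]]]] and [R1 [R2 t]]]
  [R0 [R1 t and [R1 t and [R1 t and [R1 [R2 t]]]]]]

8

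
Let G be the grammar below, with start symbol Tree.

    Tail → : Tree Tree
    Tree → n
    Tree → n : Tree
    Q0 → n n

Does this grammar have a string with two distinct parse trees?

(Q0, Tail are unreachable from Tree, so their rules don't affect L(Tree).) The reachable grammar is A → atom sep A | atom. Each atom is followed by either the separator (recurse) or end-of-string (stop) — no choice point.

Unambiguous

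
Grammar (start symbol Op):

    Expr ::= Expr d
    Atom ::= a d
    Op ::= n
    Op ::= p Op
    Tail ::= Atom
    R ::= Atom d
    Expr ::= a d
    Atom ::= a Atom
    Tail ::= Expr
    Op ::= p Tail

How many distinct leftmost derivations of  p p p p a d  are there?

2

Parse trees for p p p p a d:
  [Op p [Op p [Op p [Op p [Tail [Atom a d]]]]]]
  [Op p [Op p [Op p [Op p [Tail [Expr a d]]]]]]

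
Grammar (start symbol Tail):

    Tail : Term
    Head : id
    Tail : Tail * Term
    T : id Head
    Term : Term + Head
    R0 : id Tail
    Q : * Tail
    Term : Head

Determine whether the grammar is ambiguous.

Unambiguous

(T, R0, Q are unreachable from Tail, so their rules don't affect L(Tail).) This is a standard precedence ladder (Tail over Term over Head), with each level left-recursive on its own operator ('*' at Tail, '+' at Term). That structure is LR(1), hence unambiguous.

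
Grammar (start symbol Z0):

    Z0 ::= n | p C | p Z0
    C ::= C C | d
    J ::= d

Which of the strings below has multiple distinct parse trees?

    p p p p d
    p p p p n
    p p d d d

p p d d d

p p p p d: 1 tree
p p p p n: 1 tree
p p d d d: 2 trees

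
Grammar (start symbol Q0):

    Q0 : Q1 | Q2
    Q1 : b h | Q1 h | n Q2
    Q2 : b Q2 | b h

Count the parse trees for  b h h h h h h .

Parse trees for b h h h h h h:
  [Q0 [Q1 [Q1 [Q1 [Q1 [Q1 [Q1 b h] h] h] h] h] h]]

1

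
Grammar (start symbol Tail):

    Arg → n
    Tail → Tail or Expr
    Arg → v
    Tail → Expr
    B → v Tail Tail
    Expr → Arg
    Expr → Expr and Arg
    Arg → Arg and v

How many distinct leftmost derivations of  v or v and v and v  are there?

Parse trees for v or v and v and v:
  [Tail [Tail [Expr [Arg v]]] or [Expr [Arg [Arg [Arg v] and v] and v]]]
  [Tail [Tail [Expr [Arg v]]] or [Expr [Expr [Arg v]] and [Arg [Arg v] and v]]]
  [Tail [Tail [Expr [Arg v]]] or [Expr [Expr [Arg [Arg v] and v]] and [Arg v]]]
  [Tail [Tail [Expr [Arg v]]] or [Expr [Expr [Expr [Arg v]] and [Arg v]] and [Arg v]]]

4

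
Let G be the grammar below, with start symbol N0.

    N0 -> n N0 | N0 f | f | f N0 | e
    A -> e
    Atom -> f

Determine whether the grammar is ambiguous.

Witness: f f

Derivation 1: N0 ⇒ N0 f ⇒ f f
Derivation 2: N0 ⇒ f N0 ⇒ f f

Two distinct leftmost derivations for the same string.

Ambiguous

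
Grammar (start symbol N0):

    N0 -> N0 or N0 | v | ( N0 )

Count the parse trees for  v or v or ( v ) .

Parse trees for v or v or ( v ):
  [N0 [N0 v] or [N0 [N0 v] or [N0 ( [N0 v] )]]]
  [N0 [N0 [N0 v] or [N0 v]] or [N0 ( [N0 v] )]]

2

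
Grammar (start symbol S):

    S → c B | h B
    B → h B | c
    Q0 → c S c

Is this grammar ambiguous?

Unambiguous

Only S, B are reachable from S; ignoring the rest: Restricted to the reachable nonterminals, every rule has the form A → t or A → t B, and no two rules for the same A share a first terminal. The grammar encodes a DFA — one run per string.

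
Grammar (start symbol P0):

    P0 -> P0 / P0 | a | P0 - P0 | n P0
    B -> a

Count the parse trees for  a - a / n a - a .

7

Parse trees for a - a / n a - a:
  [P0 [P0 [P0 a] - [P0 a]] / [P0 [P0 n [P0 a]] - [P0 a]]]
  [P0 [P0 [P0 a] - [P0 a]] / [P0 n [P0 [P0 a] - [P0 a]]]]
  [P0 [P0 a] - [P0 [P0 a] / [P0 [P0 n [P0 a]] - [P0 a]]]]
  [P0 [P0 a] - [P0 [P0 a] / [P0 n [P0 [P0 a] - [P0 a]]]]]
  [P0 [P0 a] - [P0 [P0 [P0 a] / [P0 n [P0 a]]] - [P0 a]]]
  [P0 [P0 [P0 [P0 a] - [P0 a]] / [P0 n [P0 a]]] - [P0 a]]
  [P0 [P0 [P0 a] - [P0 [P0 a] / [P0 n [P0 a]]]] - [P0 a]]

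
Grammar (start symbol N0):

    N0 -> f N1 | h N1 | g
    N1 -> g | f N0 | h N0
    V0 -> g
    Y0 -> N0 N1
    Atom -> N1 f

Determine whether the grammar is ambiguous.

Only N0, N1 are reachable from N0; ignoring the rest: The reachable rules are right-linear with at most one rule per (nonterminal, next-terminal) pair. Each input token forces the next rule, so parsing is deterministic.

Unambiguous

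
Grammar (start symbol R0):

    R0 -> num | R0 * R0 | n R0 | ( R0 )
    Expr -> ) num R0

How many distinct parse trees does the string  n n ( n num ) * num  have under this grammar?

3

Parse trees for n n ( n num ) * num:
  [R0 [R0 n [R0 n [R0 ( [R0 n [R0 num]] )]]] * [R0 num]]
  [R0 n [R0 [R0 n [R0 ( [R0 n [R0 num]] )]] * [R0 num]]]
  [R0 n [R0 n [R0 [R0 ( [R0 n [R0 num]] )] * [R0 num]]]]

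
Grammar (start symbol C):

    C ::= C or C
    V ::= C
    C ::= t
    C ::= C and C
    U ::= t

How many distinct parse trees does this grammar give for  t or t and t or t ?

Parse trees for t or t and t or t:
  [C [C t] or [C [C [C t] and [C t]] or [C t]]]
  [C [C t] or [C [C t] and [C [C t] or [C t]]]]
  [C [C [C t] or [C [C t] and [C t]]] or [C t]]
  [C [C [C [C t] or [C t]] and [C t]] or [C t]]
  [C [C [C t] or [C t]] and [C [C t] or [C t]]]

5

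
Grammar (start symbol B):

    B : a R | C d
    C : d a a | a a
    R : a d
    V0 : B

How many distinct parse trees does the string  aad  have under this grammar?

2

Parse trees for aad:
  [B a [R a d]]
  [B [C a a] d]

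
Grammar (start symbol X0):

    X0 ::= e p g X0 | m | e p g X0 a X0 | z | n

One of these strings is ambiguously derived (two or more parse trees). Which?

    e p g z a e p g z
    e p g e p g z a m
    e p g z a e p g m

e p g z a e p g z: 1 tree
e p g e p g z a m: 2 trees
e p g z a e p g m: 1 tree

e p g e p g z a m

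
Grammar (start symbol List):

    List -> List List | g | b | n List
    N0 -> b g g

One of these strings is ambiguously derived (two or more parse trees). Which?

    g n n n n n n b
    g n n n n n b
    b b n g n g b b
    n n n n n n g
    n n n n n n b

b b n g n g b b

g n n n n n n b: 1 tree
g n n n n n b: 1 tree
b b n g n g b b: 113 trees
n n n n n n g: 1 tree
n n n n n n b: 1 tree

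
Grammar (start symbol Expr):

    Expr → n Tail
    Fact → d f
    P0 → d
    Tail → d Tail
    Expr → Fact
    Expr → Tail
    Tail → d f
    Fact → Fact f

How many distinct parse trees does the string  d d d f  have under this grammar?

1

Parse trees for d d d f:
  [Expr [Tail d [Tail d [Tail d f]]]]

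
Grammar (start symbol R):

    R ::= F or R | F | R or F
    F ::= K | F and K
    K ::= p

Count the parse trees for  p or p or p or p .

Parse trees for p or p or p or p:
  [R [F [K p]] or [R [F [K p]] or [R [F [K p]] or [R [F [K p]]]]]]
  [R [F [K p]] or [R [F [K p]] or [R [R [F [K p]]] or [F [K p]]]]]
  [R [F [K p]] or [R [R [F [K p]] or [R [F [K p]]]] or [F [K p]]]]
  [R [F [K p]] or [R [R [R [F [K p]]] or [F [K p]]] or [F [K p]]]]
  [R [R [F [K p]] or [R [F [K p]] or [R [F [K p]]]]] or [F [K p]]]
  [R [R [F [K p]] or [R [R [F [K p]]] or [F [K p]]]] or [F [K p]]]
  [R [R [R [F [K p]] or [R [F [K p]]]] or [F [K p]]] or [F [K p]]]
  [R [R [R [R [F [K p]]] or [F [K p]]] or [F [K p]]] or [F [K p]]]

8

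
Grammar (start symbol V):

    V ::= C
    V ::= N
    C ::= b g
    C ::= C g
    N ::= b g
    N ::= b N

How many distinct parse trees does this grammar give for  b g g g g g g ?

1

Parse trees for b g g g g g g:
  [V [C [C [C [C [C [C b g] g] g] g] g] g]]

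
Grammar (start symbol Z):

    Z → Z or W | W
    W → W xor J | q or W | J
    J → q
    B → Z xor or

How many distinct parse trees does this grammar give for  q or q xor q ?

Parse trees for q or q xor q:
  [Z [Z [W [J q]]] or [W [W [J q]] xor [J q]]]
  [Z [W [W q or [W [J q]]] xor [J q]]]
  [Z [W q or [W [W [J q]] xor [J q]]]]

3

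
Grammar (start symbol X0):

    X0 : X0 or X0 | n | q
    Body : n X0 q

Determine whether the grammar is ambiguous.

Ambiguous

Witness: n or n or n

Derivation 1: X0 ⇒ X0 or X0 ⇒ X0 or X0 or X0 ⇒ n or X0 or X0 ⇒ n or n or X0 ⇒ n or n or n
Derivation 2: X0 ⇒ X0 or X0 ⇒ n or X0 ⇒ n or X0 or X0 ⇒ n or n or X0 ⇒ n or n or n

Two distinct leftmost derivations for the same string.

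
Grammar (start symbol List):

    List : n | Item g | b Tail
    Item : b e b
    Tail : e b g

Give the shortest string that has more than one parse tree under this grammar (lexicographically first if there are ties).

length 1: no string has ≥2 trees
length 4: b e b g has 2 parse trees

Two derivations of b e b g:
  List ⇒ Item g ⇒ b e b g
  List ⇒ b Tail ⇒ b e b g

b e b g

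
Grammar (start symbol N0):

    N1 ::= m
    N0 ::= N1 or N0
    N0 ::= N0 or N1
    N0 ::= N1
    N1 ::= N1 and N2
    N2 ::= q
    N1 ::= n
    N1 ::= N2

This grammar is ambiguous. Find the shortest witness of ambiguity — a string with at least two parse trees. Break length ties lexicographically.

length 1: no string has ≥2 trees
length 3: m or m has 2 parse trees

Two derivations of m or m:
  N0 ⇒ N1 or N0 ⇒ m or N0 ⇒ m or N1 ⇒ m or m
  N0 ⇒ N0 or N1 ⇒ N1 or N1 ⇒ m or N1 ⇒ m or m

m or m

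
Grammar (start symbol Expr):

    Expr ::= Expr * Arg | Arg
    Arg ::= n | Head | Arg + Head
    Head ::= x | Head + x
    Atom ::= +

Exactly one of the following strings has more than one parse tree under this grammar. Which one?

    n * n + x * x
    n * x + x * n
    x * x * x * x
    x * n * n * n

n * x + x * n

n * n + x * x: 1 tree
n * x + x * n: 2 trees
x * x * x * x: 1 tree
x * n * n * n: 1 tree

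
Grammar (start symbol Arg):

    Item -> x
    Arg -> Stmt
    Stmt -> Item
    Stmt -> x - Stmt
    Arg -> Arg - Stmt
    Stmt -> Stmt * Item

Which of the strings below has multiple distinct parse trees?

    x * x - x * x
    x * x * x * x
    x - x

x - x

x * x - x * x: 1 tree
x * x * x * x: 1 tree
x - x: 2 trees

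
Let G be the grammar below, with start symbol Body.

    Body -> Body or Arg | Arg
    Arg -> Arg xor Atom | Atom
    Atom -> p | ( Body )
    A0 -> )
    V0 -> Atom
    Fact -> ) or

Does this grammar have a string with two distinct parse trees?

(A0, V0, Fact are unreachable from Body, so their rules don't affect L(Body).) The grammar is stratified — Body handles 'or' (left-recursive), Arg handles 'xor', Atom atoms. Each operator has a fixed associativity and precedence level, so every string has one parse.

Unambiguous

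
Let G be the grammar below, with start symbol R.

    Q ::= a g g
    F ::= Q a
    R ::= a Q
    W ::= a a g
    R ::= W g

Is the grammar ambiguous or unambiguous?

Witness: a a g g

Derivation 1: R ⇒ a Q ⇒ a a g g
Derivation 2: R ⇒ W g ⇒ a a g g

Two distinct leftmost derivations for the same string.

Ambiguous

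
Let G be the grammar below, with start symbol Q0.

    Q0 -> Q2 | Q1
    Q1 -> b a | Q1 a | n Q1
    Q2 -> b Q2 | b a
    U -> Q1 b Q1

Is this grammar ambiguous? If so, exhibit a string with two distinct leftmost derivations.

Witness: b a

Derivation 1: Q0 ⇒ Q2 ⇒ b a
Derivation 2: Q0 ⇒ Q1 ⇒ b a

Two distinct leftmost derivations for the same string.

Ambiguous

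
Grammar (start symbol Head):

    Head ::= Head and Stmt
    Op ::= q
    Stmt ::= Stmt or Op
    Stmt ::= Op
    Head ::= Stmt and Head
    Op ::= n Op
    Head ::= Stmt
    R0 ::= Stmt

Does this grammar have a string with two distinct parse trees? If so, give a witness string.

Ambiguous

Witness: q and q

Derivation 1: Head ⇒ Head and Stmt ⇒ Stmt and Stmt ⇒ Op and Stmt ⇒ q and Stmt ⇒ q and Op ⇒ q and q
Derivation 2: Head ⇒ Stmt and Head ⇒ Op and Head ⇒ q and Head ⇒ q and Stmt ⇒ q and Op ⇒ q and q

Two distinct leftmost derivations for the same string.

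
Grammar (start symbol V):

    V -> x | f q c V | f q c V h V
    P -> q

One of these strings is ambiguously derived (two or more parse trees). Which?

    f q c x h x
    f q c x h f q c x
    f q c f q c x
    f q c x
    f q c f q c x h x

f q c x h x: 1 tree
f q c x h f q c x: 1 tree
f q c f q c x: 1 tree
f q c x: 1 tree
f q c f q c x h x: 2 trees

f q c f q c x h x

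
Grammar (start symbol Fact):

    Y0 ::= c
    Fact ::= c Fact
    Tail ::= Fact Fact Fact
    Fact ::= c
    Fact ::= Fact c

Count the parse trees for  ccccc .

16

Parse trees for ccccc (showing first 6 of 16):
  [Fact c [Fact c [Fact c [Fact c [Fact c]]]]]
  [Fact c [Fact c [Fact c [Fact [Fact c] c]]]]
  [Fact c [Fact c [Fact [Fact c [Fact c]] c]]]
  [Fact c [Fact c [Fact [Fact [Fact c] c] c]]]
  [Fact c [Fact [Fact c [Fact c [Fact c]]] c]]
  [Fact c [Fact [Fact c [Fact [Fact c] c]] c]]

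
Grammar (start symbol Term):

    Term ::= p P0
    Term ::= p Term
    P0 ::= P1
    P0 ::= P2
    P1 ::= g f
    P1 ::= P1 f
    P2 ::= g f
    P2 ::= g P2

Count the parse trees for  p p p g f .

Parse trees for p p p g f:
  [Term p [Term p [Term p [P0 [P1 g f]]]]]
  [Term p [Term p [Term p [P0 [P2 g f]]]]]

2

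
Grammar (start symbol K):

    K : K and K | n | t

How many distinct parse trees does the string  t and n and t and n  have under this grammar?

Parse trees for t and n and t and n:
  [K [K t] and [K [K n] and [K [K t] and [K n]]]]
  [K [K t] and [K [K [K n] and [K t]] and [K n]]]
  [K [K [K t] and [K n]] and [K [K t] and [K n]]]
  [K [K [K t] and [K [K n] and [K t]]] and [K n]]
  [K [K [K [K t] and [K n]] and [K t]] and [K n]]

5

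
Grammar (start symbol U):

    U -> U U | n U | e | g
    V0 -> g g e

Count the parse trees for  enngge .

Parse trees for enngge (showing first 6 of 14):
  [U [U e] [U [U n [U n [U g]]] [U [U g] [U e]]]]
  [U [U e] [U [U [U n [U n [U g]]] [U g]] [U e]]]
  [U [U e] [U [U n [U [U n [U g]] [U g]]] [U e]]]
  [U [U e] [U [U n [U n [U [U g] [U g]]]] [U e]]]
  [U [U e] [U n [U [U n [U g]] [U [U g] [U e]]]]]
  [U [U e] [U n [U [U [U n [U g]] [U g]] [U e]]]]

14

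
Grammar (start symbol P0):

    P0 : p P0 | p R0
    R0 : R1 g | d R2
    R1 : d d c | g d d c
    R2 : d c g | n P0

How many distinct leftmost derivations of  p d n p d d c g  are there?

Parse trees for p d n p d d c g:
  [P0 p [R0 d [R2 n [P0 p [R0 [R1 d d c] g]]]]]
  [P0 p [R0 d [R2 n [P0 p [R0 d [R2 d c g]]]]]]

2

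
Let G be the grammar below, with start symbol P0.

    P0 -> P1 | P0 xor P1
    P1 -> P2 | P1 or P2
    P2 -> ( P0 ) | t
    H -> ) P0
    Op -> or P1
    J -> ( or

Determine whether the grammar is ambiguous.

Unambiguous

Only P0, P1, P2 are reachable from P0; ignoring the rest: This is a standard precedence ladder (P0 over P1 over P2), with each level left-recursive on its own operator ('xor' at P0, 'or' at P1). That structure is LR(1), hence unambiguous.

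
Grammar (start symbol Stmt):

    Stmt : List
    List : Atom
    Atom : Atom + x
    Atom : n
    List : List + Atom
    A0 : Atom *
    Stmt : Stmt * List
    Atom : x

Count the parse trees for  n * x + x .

Parse trees for n * x + x:
  [Stmt [Stmt [List [Atom n]]] * [List [Atom [Atom x] + x]]]
  [Stmt [Stmt [List [Atom n]]] * [List [List [Atom x]] + [Atom x]]]

2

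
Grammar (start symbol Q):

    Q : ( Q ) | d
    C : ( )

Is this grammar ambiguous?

(C is unreachable from Q, so its rules don't affect L(Q).) Each string is a nest of matched brackets around a single atom. An opening bracket forces the recursive rule; an atom forces the base rule.

Unambiguous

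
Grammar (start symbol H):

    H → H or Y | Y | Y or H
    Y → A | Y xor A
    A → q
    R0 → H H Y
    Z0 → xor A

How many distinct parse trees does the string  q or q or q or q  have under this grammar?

Parse trees for q or q or q or q:
  [H [H [H [H [Y [A q]]] or [Y [A q]]] or [Y [A q]]] or [Y [A q]]]
  [H [H [H [Y [A q]] or [H [Y [A q]]]] or [Y [A q]]] or [Y [A q]]]
  [H [H [Y [A q]] or [H [H [Y [A q]]] or [Y [A q]]]] or [Y [A q]]]
  [H [H [Y [A q]] or [H [Y [A q]] or [H [Y [A q]]]]] or [Y [A q]]]
  [H [Y [A q]] or [H [H [H [Y [A q]]] or [Y [A q]]] or [Y [A q]]]]
  [H [Y [A q]] or [H [H [Y [A q]] or [H [Y [A q]]]] or [Y [A q]]]]
  [H [Y [A q]] or [H [Y [A q]] or [H [H [Y [A q]]] or [Y [A q]]]]]
  [H [Y [A q]] or [H [Y [A q]] or [H [Y [A q]] or [H [Y [A q]]]]]]

8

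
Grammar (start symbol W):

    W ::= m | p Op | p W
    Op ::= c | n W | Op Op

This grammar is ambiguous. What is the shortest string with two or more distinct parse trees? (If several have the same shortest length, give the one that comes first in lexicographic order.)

p c c c

length 1: no string has ≥2 trees
length 2: no string has ≥2 trees
length 3: no string has ≥2 trees
length 4: p c c c has 2 parse trees

Two derivations of p c c c:
  W ⇒ p Op ⇒ p Op Op ⇒ p c Op ⇒ p c Op Op ⇒ p c c Op ⇒ p c c c
  W ⇒ p Op ⇒ p Op Op ⇒ p Op Op Op ⇒ p c Op Op ⇒ p c c Op ⇒ p c c c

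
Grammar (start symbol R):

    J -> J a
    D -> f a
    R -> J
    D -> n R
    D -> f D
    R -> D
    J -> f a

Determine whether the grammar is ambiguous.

Ambiguous

Witness: f a

Derivation 1: R ⇒ J ⇒ f a
Derivation 2: R ⇒ D ⇒ f a

Two distinct leftmost derivations for the same string.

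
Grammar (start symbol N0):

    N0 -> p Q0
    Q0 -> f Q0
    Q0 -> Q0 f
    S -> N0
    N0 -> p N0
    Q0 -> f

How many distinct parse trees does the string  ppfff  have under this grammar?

Parse trees for ppfff:
  [N0 p [N0 p [Q0 f [Q0 f [Q0 f]]]]]
  [N0 p [N0 p [Q0 f [Q0 [Q0 f] f]]]]
  [N0 p [N0 p [Q0 [Q0 f [Q0 f]] f]]]
  [N0 p [N0 p [Q0 [Q0 [Q0 f] f] f]]]

4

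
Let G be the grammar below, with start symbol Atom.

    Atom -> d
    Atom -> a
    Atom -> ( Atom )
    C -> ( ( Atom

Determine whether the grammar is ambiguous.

(C is unreachable from Atom, so its rules don't affect L(Atom).) Each string is a nest of matched brackets around a single atom. An opening bracket forces the recursive rule; an atom forces the base rule.

Unambiguous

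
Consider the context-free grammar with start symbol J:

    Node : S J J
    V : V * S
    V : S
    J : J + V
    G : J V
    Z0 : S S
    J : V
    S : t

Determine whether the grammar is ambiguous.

Unambiguous

Only J, V, S are reachable from J; ignoring the rest: J → J + V | V  ;  V → V * S | S  — a left-associative chain with S at the bottom. Each string factors uniquely by precedence.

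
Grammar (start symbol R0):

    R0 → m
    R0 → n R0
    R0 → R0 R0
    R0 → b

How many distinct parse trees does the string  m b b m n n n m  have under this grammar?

Parse trees for m b b m n n n m (showing first 6 of 14):
  [R0 [R0 m] [R0 [R0 b] [R0 [R0 b] [R0 [R0 m] [R0 n [R0 n [R0 n [R0 m]]]]]]]]
  [R0 [R0 m] [R0 [R0 b] [R0 [R0 [R0 b] [R0 m]] [R0 n [R0 n [R0 n [R0 m]]]]]]]
  [R0 [R0 m] [R0 [R0 [R0 b] [R0 b]] [R0 [R0 m] [R0 n [R0 n [R0 n [R0 m]]]]]]]
  [R0 [R0 m] [R0 [R0 [R0 b] [R0 [R0 b] [R0 m]]] [R0 n [R0 n [R0 n [R0 m]]]]]]
  [R0 [R0 m] [R0 [R0 [R0 [R0 b] [R0 b]] [R0 m]] [R0 n [R0 n [R0 n [R0 m]]]]]]
  [R0 [R0 [R0 m] [R0 b]] [R0 [R0 b] [R0 [R0 m] [R0 n [R0 n [R0 n [R0 m]]]]]]]

14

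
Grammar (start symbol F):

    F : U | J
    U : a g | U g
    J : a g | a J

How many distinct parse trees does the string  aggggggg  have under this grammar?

Parse trees for aggggggg:
  [F [U [U [U [U [U [U [U a g] g] g] g] g] g] g]]

1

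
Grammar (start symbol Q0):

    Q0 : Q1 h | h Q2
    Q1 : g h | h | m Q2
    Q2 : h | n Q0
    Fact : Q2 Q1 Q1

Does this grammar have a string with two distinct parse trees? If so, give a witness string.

Ambiguous

Witness: h h

Derivation 1: Q0 ⇒ Q1 h ⇒ h h
Derivation 2: Q0 ⇒ h Q2 ⇒ h h

Two distinct leftmost derivations for the same string.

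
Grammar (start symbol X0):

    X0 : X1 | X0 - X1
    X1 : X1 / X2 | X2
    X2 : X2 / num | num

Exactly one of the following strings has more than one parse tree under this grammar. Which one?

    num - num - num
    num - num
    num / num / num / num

num / num / num / num

num - num - num: 1 tree
num - num: 1 tree
num / num / num / num: 8 trees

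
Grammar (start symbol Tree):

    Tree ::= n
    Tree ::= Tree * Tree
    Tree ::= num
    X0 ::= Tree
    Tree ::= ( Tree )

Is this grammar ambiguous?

Ambiguous

Witness: n * n * n

Derivation 1: Tree ⇒ Tree * Tree ⇒ n * Tree ⇒ n * Tree * Tree ⇒ n * n * Tree ⇒ n * n * n
Derivation 2: Tree ⇒ Tree * Tree ⇒ Tree * Tree * Tree ⇒ n * Tree * Tree ⇒ n * n * Tree ⇒ n * n * n

Two distinct leftmost derivations for the same string.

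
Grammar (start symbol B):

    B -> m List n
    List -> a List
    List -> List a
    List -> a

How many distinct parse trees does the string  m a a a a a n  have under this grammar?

16

Parse trees for m a a a a a n (showing first 6 of 16):
  [B m [List a [List a [List a [List a [List a]]]]] n]
  [B m [List a [List a [List a [List [List a] a]]]] n]
  [B m [List a [List a [List [List a [List a]] a]]] n]
  [B m [List a [List a [List [List [List a] a] a]]] n]
  [B m [List a [List [List a [List a [List a]]] a]] n]
  [B m [List a [List [List a [List [List a] a]] a]] n]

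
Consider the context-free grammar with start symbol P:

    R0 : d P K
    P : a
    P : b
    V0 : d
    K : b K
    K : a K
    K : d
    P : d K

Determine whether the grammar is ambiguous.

Unambiguous

Only P, K are reachable from P; ignoring the rest: The reachable rules are right-linear with at most one rule per (nonterminal, next-terminal) pair. Each input token forces the next rule, so parsing is deterministic.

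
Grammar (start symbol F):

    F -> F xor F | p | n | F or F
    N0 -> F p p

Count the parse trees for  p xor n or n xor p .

5

Parse trees for p xor n or n xor p:
  [F [F p] xor [F [F [F n] or [F n]] xor [F p]]]
  [F [F p] xor [F [F n] or [F [F n] xor [F p]]]]
  [F [F [F p] xor [F [F n] or [F n]]] xor [F p]]
  [F [F [F [F p] xor [F n]] or [F n]] xor [F p]]
  [F [F [F p] xor [F n]] or [F [F n] xor [F p]]]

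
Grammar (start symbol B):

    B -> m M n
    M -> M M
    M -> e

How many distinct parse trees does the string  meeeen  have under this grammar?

Parse trees for meeeen:
  [B m [M [M e] [M [M e] [M [M e] [M e]]]] n]
  [B m [M [M e] [M [M [M e] [M e]] [M e]]] n]
  [B m [M [M [M e] [M e]] [M [M e] [M e]]] n]
  [B m [M [M [M e] [M [M e] [M e]]] [M e]] n]
  [B m [M [M [M [M e] [M e]] [M e]] [M e]] n]

5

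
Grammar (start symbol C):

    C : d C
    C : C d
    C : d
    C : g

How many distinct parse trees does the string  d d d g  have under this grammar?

1

Parse trees for d d d g:
  [C d [C d [C d [C g]]]]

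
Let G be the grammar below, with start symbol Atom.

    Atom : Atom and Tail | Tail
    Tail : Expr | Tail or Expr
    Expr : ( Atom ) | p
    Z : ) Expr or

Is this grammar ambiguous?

Only Atom, Tail, Expr are reachable from Atom; ignoring the rest: The grammar is stratified — Atom handles 'and' (left-recursive), Tail handles 'or', Expr atoms. Each operator has a fixed associativity and precedence level, so every string has one parse.

Unambiguous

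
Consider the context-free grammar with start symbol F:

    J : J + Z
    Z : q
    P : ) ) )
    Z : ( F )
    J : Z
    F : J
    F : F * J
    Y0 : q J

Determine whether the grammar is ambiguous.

(P, Y0 are unreachable from F, so their rules don't affect L(F).) This is a standard precedence ladder (F over J over Z), with each level left-recursive on its own operator ('*' at F, '+' at J). That structure is LR(1), hence unambiguous.

Unambiguous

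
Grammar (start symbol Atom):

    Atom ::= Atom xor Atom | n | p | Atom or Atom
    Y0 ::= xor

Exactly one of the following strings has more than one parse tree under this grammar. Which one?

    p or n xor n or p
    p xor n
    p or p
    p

p or n xor n or p: 5 trees
p xor n: 1 tree
p or p: 1 tree
p: 1 tree

p or n xor n or p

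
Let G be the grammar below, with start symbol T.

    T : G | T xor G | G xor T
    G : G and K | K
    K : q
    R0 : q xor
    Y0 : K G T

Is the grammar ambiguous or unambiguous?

Ambiguous

Witness: q xor q

Derivation 1: T ⇒ T xor G ⇒ G xor G ⇒ K xor G ⇒ q xor G ⇒ q xor K ⇒ q xor q
Derivation 2: T ⇒ G xor T ⇒ K xor T ⇒ q xor T ⇒ q xor G ⇒ q xor K ⇒ q xor q

Two distinct leftmost derivations for the same string.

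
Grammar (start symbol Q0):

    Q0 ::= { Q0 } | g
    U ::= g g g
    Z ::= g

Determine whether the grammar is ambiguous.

Unambiguous

(U, Z are unreachable from Q0, so their rules don't affect L(Q0).) L(Q0) is { openⁿ atom closeⁿ : n ≥ 0 }. The bracket depth fixes n, and the derivation is forced at every step.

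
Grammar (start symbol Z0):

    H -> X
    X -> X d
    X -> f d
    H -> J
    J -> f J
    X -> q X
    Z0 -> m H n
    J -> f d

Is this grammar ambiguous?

Witness: m f d n

Derivation 1: Z0 ⇒ m H n ⇒ m X n ⇒ m f d n
Derivation 2: Z0 ⇒ m H n ⇒ m J n ⇒ m f d n

Two distinct leftmost derivations for the same string.

Ambiguous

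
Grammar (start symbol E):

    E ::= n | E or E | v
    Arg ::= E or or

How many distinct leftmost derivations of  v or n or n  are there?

2

Parse trees for v or n or n:
  [E [E v] or [E [E n] or [E n]]]
  [E [E [E v] or [E n]] or [E n]]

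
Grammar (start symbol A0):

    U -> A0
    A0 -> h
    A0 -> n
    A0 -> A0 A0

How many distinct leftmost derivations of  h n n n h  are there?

14

Parse trees for h n n n h (showing first 6 of 14):
  [A0 [A0 h] [A0 [A0 n] [A0 [A0 n] [A0 [A0 n] [A0 h]]]]]
  [A0 [A0 h] [A0 [A0 n] [A0 [A0 [A0 n] [A0 n]] [A0 h]]]]
  [A0 [A0 h] [A0 [A0 [A0 n] [A0 n]] [A0 [A0 n] [A0 h]]]]
  [A0 [A0 h] [A0 [A0 [A0 n] [A0 [A0 n] [A0 n]]] [A0 h]]]
  [A0 [A0 h] [A0 [A0 [A0 [A0 n] [A0 n]] [A0 n]] [A0 h]]]
  [A0 [A0 [A0 h] [A0 n]] [A0 [A0 n] [A0 [A0 n] [A0 h]]]]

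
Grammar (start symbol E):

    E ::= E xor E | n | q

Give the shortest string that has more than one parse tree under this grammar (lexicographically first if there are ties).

length 1: no string has ≥2 trees
length 3: no string has ≥2 trees
length 5: n xor n xor n has 2 parse trees

Two derivations of n xor n xor n:
  E ⇒ E xor E ⇒ E xor E xor E ⇒ n xor E xor E ⇒ n xor n xor E ⇒ n xor n xor n
  E ⇒ E xor E ⇒ n xor E ⇒ n xor E xor E ⇒ n xor n xor E ⇒ n xor n xor n

n xor n xor n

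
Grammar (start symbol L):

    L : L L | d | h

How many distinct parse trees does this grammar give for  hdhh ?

5

Parse trees for hdhh:
  [L [L h] [L [L d] [L [L h] [L h]]]]
  [L [L h] [L [L [L d] [L h]] [L h]]]
  [L [L [L h] [L d]] [L [L h] [L h]]]
  [L [L [L h] [L [L d] [L h]]] [L h]]
  [L [L [L [L h] [L d]] [L h]] [L h]]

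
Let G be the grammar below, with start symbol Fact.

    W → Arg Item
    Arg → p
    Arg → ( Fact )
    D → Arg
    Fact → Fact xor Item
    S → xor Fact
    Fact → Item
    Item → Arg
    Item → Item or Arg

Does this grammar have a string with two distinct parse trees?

Unambiguous

Only Fact, Item, Arg are reachable from Fact; ignoring the rest: This is a standard precedence ladder (Fact over Item over Arg), with each level left-recursive on its own operator ('xor' at Fact, 'or' at Item). That structure is LR(1), hence unambiguous.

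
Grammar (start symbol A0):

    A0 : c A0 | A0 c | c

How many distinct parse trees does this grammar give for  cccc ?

8

Parse trees for cccc:
  [A0 c [A0 c [A0 c [A0 c]]]]
  [A0 c [A0 c [A0 [A0 c] c]]]
  [A0 c [A0 [A0 c [A0 c]] c]]
  [A0 c [A0 [A0 [A0 c] c] c]]
  [A0 [A0 c [A0 c [A0 c]]] c]
  [A0 [A0 c [A0 [A0 c] c]] c]
  [A0 [A0 [A0 c [A0 c]] c] c]
  [A0 [A0 [A0 [A0 c] c] c] c]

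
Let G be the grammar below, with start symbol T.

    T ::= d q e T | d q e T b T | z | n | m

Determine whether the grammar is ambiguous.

Ambiguous

Witness: d q e d q e m b m

Derivation 1: T ⇒ d q e T ⇒ d q e d q e T b T ⇒ d q e d q e m b T ⇒ d q e d q e m b m
Derivation 2: T ⇒ d q e T b T ⇒ d q e d q e T b T ⇒ d q e d q e m b T ⇒ d q e d q e m b m

Two distinct leftmost derivations for the same string.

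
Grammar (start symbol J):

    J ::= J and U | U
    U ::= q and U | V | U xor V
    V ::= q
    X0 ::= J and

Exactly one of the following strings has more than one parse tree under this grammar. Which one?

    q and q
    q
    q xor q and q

q and q: 2 trees
q: 1 tree
q xor q and q: 1 tree

q and q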